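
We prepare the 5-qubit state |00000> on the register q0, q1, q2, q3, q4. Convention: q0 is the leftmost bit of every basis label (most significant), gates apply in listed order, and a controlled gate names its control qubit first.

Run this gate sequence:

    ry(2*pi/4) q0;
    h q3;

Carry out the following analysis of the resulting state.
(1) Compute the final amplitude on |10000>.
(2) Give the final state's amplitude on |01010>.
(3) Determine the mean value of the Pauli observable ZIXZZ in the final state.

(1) |10000> carries amplitude 1/2 in the final state.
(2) The final state's coefficient on |01010> equals 0.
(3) The expectation value of ZIXZZ is 0.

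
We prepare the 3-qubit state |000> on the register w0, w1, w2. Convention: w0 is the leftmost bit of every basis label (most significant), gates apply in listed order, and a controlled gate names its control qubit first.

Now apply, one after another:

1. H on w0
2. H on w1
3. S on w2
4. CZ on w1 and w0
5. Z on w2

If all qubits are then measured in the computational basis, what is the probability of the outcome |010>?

The probability of measuring |010> is 1/4.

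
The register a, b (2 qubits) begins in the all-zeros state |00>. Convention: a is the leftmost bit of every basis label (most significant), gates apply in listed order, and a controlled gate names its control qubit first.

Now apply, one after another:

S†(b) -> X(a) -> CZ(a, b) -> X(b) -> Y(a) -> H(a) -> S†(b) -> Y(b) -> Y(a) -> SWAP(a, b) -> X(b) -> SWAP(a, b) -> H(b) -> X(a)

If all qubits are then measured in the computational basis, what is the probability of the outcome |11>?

Outcome |11> occurs with probability 1/4.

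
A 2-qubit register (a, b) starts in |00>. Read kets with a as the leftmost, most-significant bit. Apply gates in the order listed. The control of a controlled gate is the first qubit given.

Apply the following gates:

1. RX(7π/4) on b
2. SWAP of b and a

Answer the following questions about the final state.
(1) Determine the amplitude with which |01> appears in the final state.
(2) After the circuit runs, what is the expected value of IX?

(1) The final state's coefficient on |01> equals 0.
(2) In the final state, IX has expectation 0.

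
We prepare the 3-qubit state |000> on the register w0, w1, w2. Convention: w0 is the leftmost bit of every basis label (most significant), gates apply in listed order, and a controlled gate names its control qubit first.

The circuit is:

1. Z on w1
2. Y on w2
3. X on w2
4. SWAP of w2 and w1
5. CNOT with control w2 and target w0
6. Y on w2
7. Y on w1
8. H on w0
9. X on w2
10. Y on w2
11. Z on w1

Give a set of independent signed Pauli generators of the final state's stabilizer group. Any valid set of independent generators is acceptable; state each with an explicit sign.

One valid set of independent stabilizer generators is +XII, -IZI, -IIZ (any independent generating set of the same group is equally correct).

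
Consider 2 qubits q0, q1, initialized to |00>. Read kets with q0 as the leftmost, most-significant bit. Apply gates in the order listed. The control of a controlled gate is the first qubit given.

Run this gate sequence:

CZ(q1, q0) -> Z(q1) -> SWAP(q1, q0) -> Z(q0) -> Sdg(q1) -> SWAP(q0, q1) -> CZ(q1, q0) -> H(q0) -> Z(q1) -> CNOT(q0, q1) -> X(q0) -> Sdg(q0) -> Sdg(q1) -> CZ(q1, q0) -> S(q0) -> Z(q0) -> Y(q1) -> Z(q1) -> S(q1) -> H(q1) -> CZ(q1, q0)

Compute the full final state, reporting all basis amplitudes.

After the circuit, the state carries amplitude -1/2 on |00>, -1/2 on |01>, -1/2 on |10>, -1/2 on |11>.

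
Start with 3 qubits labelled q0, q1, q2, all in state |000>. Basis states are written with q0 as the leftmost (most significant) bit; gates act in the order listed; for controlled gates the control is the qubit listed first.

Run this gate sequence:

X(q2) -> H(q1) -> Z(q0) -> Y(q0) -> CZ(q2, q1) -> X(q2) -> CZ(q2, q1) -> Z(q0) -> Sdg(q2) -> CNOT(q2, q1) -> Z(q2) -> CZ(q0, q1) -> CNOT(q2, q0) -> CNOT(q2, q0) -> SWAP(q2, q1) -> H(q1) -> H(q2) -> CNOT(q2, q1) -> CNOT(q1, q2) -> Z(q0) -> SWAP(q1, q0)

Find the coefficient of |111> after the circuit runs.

The amplitude on |111> is sqrt(2)*I/2. Key observation: steps 13-14 multiply out to the identity, so the circuit reduces to the remaining gates.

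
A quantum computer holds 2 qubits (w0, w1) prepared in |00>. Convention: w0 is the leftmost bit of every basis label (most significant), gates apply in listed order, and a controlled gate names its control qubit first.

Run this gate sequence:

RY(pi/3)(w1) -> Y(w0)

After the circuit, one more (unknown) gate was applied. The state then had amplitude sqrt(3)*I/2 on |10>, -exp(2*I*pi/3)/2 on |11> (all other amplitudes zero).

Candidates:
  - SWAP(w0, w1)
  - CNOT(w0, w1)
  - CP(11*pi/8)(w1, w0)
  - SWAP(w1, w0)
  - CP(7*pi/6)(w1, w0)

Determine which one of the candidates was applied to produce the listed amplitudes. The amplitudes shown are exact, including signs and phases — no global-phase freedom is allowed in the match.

The unique candidate consistent with the amplitudes is CP(7*pi/6)(w1, w0).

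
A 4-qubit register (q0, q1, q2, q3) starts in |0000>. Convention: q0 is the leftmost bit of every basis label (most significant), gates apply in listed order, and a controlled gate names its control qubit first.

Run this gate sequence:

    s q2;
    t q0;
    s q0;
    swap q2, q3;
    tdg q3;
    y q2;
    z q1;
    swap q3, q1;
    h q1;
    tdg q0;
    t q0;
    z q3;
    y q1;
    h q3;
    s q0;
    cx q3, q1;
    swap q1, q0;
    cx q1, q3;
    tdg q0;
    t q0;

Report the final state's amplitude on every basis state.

After the circuit, the state carries amplitude 1/2 on |0010>, -1/2 on |0011>, -1/2 on |1010>, 1/2 on |1011>, and 0 on every other basis state.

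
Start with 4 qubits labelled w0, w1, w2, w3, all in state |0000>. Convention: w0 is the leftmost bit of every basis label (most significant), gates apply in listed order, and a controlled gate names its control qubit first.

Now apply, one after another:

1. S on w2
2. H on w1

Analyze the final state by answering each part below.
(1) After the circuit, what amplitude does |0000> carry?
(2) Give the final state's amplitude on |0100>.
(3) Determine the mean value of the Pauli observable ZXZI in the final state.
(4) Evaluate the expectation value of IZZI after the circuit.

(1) |0000> carries amplitude sqrt(2)/2 in the final state.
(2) The final state's coefficient on |0100> equals sqrt(2)/2.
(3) The observable ZXZI averages to 1.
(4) The observable IZZI averages to 0.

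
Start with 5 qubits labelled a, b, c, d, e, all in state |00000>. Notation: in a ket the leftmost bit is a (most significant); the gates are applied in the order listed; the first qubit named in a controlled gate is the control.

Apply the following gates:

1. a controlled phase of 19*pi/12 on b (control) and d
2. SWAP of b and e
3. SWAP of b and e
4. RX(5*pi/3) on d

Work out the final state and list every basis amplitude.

The resulting statevector has amplitude -sqrt(3)/2 on |00000>, -I/2 on |00010>, and 0 on every other basis state. Key observation: the block from step 2 through step 3 cancels to the identity and can be dropped.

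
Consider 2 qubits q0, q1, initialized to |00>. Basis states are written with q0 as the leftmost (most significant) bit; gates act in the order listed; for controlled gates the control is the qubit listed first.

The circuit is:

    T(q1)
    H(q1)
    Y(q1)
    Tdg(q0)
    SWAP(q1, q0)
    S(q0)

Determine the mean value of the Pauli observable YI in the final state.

In the final state, YI has expectation -1.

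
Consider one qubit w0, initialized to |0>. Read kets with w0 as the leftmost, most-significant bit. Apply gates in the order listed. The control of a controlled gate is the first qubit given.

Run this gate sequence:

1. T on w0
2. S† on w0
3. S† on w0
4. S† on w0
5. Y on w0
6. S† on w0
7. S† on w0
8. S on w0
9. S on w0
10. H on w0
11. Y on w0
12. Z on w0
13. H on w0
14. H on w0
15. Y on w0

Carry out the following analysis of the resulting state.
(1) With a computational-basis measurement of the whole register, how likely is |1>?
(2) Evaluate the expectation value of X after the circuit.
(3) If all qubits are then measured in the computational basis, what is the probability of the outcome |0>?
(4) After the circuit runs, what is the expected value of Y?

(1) Outcome |1> occurs with probability 1/2. Key observation: steps 6-9 multiply out to the identity, so the circuit reduces to the remaining gates.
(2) The expectation value of X is 1.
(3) Outcome |0> occurs with probability 1/2.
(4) The observable Y averages to 0.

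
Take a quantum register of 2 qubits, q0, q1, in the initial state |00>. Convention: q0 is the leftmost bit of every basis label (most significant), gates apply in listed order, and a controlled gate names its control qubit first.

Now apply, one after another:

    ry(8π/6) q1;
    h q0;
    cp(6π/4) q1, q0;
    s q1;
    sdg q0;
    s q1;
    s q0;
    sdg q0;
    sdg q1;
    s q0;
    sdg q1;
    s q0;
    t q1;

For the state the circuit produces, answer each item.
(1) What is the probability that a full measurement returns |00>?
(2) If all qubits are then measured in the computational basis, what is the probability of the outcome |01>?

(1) Outcome |00> occurs with probability 1/8.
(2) A full measurement returns |01> with probability 3/8.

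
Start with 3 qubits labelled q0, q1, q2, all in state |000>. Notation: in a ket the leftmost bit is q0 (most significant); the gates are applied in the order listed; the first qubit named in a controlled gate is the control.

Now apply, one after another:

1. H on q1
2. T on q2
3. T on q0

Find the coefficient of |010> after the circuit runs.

|010> carries amplitude sqrt(2)/2 in the final state.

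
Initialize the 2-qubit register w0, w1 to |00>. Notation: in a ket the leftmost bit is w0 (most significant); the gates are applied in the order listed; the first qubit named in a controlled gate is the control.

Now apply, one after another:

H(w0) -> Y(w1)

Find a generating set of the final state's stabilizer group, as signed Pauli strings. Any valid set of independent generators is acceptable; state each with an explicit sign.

The final state is stabilized by the group generated by +XI, -IZ; other independent generating sets are equally valid.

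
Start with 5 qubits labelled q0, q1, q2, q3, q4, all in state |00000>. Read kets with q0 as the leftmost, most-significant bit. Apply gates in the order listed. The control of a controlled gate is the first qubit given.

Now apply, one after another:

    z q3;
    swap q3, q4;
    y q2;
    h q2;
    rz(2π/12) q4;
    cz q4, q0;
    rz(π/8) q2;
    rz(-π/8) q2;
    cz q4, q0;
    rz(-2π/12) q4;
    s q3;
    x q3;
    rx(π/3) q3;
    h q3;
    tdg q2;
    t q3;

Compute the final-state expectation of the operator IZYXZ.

The observable IZYXZ averages to -1/4 + sqrt(3)/4. Key observation: steps 5-10 multiply out to the identity, so the circuit reduces to the remaining gates.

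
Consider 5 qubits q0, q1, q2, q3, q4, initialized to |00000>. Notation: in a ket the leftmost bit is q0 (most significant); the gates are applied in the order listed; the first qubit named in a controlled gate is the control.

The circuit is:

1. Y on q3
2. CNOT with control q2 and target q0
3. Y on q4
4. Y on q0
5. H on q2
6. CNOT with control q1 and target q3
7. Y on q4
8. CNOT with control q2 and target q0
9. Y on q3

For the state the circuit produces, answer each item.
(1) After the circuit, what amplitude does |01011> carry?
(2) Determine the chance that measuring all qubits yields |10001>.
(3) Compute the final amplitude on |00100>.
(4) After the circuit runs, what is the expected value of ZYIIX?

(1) The final state's coefficient on |01011> equals 0.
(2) The probability of measuring |10001> is 0.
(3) The amplitude on |00100> is sqrt(2)*I/2.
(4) The expectation value of ZYIIX is 0.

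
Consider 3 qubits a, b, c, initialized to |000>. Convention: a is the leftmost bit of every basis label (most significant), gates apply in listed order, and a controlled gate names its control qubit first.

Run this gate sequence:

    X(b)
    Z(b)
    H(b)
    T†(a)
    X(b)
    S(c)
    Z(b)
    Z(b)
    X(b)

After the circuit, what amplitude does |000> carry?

|000> carries amplitude -sqrt(2)/2 in the final state.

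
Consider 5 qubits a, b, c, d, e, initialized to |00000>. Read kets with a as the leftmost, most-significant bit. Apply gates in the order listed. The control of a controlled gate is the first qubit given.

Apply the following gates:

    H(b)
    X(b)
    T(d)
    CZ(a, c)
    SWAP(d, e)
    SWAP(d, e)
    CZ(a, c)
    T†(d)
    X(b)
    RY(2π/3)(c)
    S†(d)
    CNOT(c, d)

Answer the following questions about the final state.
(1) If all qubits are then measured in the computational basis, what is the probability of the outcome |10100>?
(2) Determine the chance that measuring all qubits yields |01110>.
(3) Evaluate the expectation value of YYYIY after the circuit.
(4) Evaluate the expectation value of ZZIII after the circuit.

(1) A full measurement returns |10100> with probability 0. Key observation: the block from step 2 through step 9 cancels to the identity and can be dropped.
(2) The probability of measuring |01110> is 3/8.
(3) In the final state, YYYIY has expectation 0.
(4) The observable ZZIII averages to 0.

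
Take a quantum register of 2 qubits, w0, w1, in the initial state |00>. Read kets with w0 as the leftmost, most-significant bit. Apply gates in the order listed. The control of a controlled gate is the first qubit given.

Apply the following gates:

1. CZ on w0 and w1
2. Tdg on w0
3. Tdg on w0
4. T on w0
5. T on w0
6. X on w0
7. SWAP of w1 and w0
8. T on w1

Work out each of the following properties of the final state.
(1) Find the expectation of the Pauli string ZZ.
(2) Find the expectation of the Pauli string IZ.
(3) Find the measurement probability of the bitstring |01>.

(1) The observable ZZ averages to -1. Key observation: steps 2-5 multiply out to the identity, so the circuit reduces to the remaining gates.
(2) The expectation value of IZ is -1.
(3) Outcome |01> occurs with probability 1.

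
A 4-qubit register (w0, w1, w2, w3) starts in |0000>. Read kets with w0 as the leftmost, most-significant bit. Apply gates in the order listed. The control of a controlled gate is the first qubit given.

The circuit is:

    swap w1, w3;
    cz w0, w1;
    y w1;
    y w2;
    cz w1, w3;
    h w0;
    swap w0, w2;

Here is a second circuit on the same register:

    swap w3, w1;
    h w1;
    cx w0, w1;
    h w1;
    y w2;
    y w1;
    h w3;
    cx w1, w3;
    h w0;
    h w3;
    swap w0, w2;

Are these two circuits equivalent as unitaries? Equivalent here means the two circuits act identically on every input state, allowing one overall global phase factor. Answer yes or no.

Yes — the two circuits implement the same unitary up to a global phase.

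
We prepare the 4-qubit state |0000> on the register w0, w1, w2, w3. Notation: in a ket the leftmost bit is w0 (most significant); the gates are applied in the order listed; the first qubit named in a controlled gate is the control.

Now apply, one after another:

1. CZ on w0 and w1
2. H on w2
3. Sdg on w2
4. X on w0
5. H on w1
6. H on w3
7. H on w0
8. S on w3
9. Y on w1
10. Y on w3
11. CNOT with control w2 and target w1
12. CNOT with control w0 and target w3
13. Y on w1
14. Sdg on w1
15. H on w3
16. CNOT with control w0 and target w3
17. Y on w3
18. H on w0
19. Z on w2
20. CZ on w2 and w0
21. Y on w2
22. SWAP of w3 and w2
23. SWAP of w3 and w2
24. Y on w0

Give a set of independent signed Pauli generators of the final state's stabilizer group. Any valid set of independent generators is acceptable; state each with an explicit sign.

The stabilizer group can be generated by -YIZI, -IYII, +ZIYI, -IIIY, among other valid generating sets.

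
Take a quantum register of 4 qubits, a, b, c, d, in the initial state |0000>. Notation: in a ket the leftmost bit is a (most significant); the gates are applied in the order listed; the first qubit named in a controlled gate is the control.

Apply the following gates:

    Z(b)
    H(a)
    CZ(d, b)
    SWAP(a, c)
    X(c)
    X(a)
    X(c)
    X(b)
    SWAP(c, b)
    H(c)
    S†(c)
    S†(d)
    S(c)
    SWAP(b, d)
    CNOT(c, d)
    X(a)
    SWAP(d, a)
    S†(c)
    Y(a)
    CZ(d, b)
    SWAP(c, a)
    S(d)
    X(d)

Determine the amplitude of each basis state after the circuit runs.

After the circuit, the state carries amplitude -I/2 on |0001>, I/2 on |0011>, 1/2 on |1001>, -1/2 on |1011>, and 0 on every other basis state.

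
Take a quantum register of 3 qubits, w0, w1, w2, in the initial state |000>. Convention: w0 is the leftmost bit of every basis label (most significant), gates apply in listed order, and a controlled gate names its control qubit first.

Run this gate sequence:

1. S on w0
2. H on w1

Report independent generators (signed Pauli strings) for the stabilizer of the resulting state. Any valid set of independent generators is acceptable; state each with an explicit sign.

One valid set of independent stabilizer generators is +IXI, +ZII, +IIZ (any independent generating set of the same group is equally correct).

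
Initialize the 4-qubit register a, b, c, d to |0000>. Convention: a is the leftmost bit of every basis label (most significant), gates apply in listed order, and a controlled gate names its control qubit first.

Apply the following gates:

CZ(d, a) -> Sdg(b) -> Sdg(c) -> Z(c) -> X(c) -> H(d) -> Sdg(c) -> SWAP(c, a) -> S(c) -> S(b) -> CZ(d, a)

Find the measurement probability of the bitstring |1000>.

A full measurement returns |1000> with probability 1/2.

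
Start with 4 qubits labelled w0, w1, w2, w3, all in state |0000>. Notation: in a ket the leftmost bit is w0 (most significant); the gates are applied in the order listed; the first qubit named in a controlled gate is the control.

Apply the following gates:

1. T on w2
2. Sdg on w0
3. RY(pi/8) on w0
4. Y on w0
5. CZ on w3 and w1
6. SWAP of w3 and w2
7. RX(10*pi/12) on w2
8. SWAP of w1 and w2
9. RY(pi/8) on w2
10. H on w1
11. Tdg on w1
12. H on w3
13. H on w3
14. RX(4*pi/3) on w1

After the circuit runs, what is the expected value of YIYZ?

The expectation value of YIYZ is 0. Key observation: gates 12-13 undo each other exactly, leaving only the rest of the circuit to track.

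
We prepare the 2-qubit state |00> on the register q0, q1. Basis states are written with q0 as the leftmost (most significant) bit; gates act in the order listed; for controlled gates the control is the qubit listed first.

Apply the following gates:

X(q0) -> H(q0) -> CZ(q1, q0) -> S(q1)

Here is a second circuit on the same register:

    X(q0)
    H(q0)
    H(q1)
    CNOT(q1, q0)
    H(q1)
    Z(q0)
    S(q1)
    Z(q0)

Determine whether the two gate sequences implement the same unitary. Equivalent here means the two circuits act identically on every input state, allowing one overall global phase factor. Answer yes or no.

No — the two circuits implement different unitaries, even allowing a global phase.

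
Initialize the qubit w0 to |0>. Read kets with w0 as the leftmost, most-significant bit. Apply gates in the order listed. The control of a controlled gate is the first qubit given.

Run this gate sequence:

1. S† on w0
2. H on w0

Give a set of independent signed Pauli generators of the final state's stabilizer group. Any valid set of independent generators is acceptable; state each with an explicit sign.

The stabilizer group can be generated by +X, among other valid generating sets.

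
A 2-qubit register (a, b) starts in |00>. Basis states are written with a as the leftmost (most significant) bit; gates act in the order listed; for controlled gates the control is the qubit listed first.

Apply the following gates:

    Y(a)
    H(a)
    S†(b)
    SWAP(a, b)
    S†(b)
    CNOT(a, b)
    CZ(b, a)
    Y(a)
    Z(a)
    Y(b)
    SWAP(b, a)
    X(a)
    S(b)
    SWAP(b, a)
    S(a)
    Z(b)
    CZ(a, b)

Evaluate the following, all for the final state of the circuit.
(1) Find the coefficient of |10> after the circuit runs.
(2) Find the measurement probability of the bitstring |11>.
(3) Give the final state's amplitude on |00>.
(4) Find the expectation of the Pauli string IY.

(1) |10> carries amplitude -sqrt(2)*I/2 in the final state.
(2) A full measurement returns |11> with probability 1/2.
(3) The final state's coefficient on |00> equals 0.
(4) In the final state, IY has expectation -1.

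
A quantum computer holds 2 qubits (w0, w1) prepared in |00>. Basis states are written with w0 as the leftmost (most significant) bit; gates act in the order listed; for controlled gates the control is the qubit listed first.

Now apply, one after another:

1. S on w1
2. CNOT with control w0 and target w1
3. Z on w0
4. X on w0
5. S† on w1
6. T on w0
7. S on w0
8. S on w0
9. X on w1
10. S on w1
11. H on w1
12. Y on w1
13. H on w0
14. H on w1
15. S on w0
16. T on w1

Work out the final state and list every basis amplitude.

The final amplitudes are sqrt(2)*exp(I*pi/4)/2 on |00>, 0 on |01>, -sqrt(2)*exp(3*I*pi/4)/2 on |10>, 0 on |11>.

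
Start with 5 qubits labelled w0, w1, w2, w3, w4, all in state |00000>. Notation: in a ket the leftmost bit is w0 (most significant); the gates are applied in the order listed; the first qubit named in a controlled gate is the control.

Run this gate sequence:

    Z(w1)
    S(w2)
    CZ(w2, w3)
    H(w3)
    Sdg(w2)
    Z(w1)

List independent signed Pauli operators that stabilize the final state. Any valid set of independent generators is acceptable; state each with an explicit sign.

One valid set of independent stabilizer generators is +IIIXI, +ZIIII, +IZIII, +IIZII, +IIIIZ (any independent generating set of the same group is equally correct).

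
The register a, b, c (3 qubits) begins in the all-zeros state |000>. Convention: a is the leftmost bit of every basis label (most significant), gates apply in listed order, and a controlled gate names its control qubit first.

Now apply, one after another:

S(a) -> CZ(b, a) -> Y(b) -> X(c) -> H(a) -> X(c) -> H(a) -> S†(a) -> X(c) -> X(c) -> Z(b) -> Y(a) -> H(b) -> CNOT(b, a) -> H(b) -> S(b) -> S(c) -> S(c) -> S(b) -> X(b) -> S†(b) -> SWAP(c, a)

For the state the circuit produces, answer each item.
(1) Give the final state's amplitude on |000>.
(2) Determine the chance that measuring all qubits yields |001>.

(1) The amplitude on |000> is -1/2.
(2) A full measurement returns |001> with probability 1/4.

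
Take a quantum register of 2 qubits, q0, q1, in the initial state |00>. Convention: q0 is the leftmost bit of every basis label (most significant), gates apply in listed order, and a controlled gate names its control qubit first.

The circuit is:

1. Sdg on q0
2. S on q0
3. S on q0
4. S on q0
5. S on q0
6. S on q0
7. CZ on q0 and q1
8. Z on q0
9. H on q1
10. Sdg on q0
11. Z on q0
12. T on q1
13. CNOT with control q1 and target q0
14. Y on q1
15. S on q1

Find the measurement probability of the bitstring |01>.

The probability of measuring |01> is 1/2.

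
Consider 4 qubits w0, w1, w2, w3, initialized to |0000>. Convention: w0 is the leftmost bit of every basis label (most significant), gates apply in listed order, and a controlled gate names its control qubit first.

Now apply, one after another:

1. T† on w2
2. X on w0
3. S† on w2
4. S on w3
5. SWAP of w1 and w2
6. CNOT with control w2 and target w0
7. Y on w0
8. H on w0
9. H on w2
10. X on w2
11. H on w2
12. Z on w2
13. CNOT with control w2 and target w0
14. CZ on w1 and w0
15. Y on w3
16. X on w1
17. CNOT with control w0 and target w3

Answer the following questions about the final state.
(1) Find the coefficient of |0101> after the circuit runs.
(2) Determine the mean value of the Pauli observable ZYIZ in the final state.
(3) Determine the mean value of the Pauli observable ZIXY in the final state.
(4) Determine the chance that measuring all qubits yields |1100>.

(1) The amplitude on |0101> is sqrt(2)/2.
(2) The observable ZYIZ averages to 0.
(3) The expectation value of ZIXY is 0.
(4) The probability of measuring |1100> is 1/2.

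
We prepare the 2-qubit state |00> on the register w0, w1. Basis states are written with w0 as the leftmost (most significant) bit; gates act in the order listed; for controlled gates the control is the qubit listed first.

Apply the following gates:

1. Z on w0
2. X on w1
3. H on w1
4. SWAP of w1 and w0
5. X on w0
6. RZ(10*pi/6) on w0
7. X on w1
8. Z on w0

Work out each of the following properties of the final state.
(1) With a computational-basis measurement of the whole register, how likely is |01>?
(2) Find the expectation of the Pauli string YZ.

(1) A full measurement returns |01> with probability 1/2.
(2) In the final state, YZ has expectation sqrt(3)/2.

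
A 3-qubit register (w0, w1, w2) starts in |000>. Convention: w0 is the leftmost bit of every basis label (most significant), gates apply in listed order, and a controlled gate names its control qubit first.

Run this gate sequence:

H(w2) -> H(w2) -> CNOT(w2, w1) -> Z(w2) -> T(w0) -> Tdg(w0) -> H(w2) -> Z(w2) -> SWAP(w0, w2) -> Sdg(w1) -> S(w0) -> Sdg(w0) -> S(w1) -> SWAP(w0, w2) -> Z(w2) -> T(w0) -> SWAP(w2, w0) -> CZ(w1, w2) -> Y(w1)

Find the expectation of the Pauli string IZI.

The observable IZI averages to -1.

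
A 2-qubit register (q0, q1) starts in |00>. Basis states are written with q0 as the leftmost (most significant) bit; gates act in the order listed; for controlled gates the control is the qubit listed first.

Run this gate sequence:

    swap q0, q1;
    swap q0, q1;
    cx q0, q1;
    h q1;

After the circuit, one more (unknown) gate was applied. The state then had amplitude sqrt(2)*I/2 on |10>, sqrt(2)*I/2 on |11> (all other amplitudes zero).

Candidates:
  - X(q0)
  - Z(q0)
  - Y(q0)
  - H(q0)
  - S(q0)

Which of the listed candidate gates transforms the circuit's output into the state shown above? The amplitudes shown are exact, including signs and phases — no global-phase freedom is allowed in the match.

It was Y(q0) that produced the state shown. Key observation: the block from step 1 through step 2 cancels to the identity and can be dropped.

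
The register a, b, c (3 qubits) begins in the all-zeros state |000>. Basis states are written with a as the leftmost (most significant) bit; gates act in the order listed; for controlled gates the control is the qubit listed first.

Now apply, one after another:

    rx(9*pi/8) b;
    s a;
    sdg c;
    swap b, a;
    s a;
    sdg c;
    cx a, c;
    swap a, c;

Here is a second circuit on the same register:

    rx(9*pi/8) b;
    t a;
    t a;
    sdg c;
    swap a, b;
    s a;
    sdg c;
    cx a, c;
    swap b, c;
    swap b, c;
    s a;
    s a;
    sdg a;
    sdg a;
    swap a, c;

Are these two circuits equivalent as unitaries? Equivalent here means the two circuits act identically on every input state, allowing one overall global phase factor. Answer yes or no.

Yes, they are equivalent — the unitaries differ by at most a global phase.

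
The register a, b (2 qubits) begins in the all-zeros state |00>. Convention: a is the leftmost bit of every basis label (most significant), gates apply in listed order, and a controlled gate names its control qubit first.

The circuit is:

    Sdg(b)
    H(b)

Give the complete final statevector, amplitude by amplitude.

The resulting statevector has amplitude sqrt(2)/2 on |00>, sqrt(2)/2 on |01>, 0 on |10>, 0 on |11>.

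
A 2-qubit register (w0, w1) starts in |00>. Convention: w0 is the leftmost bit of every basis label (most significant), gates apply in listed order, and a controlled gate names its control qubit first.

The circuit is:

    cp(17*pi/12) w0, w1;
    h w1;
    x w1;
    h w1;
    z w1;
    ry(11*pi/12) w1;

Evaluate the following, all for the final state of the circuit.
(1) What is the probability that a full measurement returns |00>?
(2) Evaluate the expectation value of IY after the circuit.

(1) A full measurement returns |00> with probability -sqrt(6)/8 - sqrt(2)/8 + 1/2. Key observation: gates 2-5 undo each other exactly, leaving only the rest of the circuit to track.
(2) The observable IY averages to 0.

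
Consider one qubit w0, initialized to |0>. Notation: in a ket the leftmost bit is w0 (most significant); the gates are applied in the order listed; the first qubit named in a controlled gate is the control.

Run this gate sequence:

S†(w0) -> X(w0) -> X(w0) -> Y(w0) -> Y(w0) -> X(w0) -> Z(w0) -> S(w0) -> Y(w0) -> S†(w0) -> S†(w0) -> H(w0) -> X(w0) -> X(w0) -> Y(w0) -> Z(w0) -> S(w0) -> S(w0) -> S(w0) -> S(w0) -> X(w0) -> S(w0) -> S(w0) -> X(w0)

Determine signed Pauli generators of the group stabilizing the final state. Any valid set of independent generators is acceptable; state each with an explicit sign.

The final state is stabilized by the group generated by -X; other independent generating sets are equally valid. Key observation: the block from step 3 through step 6 cancels to the identity and can be dropped.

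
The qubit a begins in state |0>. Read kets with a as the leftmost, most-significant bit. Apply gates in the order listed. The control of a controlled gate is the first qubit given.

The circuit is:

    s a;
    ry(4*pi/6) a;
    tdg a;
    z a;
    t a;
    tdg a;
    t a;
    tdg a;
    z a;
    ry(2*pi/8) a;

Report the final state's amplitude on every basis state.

The final amplitudes are sqrt(sqrt(2) + 2)/4 + sqrt(6 - 3*sqrt(2))*exp(3*I*pi/4)/4 on |0>, sqrt(2 - sqrt(2))/4 - sqrt(3*sqrt(2) + 6)*exp(3*I*pi/4)/4 on |1>.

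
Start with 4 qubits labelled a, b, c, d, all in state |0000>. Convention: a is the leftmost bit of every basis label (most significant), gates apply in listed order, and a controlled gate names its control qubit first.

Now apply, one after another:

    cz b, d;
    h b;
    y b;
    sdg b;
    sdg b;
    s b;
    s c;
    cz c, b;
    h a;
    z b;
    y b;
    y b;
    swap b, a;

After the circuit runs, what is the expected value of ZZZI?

In the final state, ZZZI has expectation 0.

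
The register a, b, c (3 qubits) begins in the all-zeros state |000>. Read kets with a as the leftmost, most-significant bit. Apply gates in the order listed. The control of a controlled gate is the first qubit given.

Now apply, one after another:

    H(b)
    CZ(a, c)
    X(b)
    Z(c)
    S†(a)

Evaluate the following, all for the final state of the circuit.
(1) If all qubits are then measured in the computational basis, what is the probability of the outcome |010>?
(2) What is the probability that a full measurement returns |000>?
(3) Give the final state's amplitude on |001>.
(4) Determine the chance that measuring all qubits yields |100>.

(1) The probability of measuring |010> is 1/2.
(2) Outcome |000> occurs with probability 1/2.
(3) The final state's coefficient on |001> equals 0.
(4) Outcome |100> occurs with probability 0.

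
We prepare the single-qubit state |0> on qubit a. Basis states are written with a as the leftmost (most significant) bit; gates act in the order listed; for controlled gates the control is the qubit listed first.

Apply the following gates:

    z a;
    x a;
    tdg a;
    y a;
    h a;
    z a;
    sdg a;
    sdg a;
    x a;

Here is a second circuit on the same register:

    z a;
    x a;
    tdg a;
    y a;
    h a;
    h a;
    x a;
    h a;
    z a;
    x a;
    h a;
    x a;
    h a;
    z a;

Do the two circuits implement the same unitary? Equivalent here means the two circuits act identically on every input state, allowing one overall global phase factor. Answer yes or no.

Yes — the two circuits implement the same unitary up to a global phase.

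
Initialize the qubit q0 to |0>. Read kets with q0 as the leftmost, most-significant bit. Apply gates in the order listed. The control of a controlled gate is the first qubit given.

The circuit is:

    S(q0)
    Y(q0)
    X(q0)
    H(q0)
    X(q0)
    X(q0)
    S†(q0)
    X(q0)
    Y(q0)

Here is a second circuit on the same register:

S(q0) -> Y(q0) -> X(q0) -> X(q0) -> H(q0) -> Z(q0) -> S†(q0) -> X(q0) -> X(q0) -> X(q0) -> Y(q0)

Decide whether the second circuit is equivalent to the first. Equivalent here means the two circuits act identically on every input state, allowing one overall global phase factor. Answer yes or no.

Yes: on every input state the two circuits agree up to one overall phase factor.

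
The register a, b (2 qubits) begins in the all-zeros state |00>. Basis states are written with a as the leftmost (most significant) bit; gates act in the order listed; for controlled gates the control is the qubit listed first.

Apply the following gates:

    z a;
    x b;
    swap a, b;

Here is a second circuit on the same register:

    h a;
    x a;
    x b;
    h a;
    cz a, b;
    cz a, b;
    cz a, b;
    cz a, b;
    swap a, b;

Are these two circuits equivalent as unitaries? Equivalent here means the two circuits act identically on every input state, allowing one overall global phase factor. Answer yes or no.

Yes, they are equivalent — the unitaries differ by at most a global phase.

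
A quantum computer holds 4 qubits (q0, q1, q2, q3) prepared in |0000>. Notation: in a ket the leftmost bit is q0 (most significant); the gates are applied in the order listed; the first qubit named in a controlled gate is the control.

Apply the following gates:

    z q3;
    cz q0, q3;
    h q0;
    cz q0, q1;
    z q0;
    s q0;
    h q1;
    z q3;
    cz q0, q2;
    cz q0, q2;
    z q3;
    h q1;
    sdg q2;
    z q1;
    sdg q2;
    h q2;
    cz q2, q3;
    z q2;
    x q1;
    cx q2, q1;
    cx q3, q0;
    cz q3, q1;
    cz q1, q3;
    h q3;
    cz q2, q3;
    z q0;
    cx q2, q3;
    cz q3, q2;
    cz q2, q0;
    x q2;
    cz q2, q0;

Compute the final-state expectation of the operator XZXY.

In the final state, XZXY has expectation 0. Key observation: gates 7-12 undo each other exactly, leaving only the rest of the circuit to track.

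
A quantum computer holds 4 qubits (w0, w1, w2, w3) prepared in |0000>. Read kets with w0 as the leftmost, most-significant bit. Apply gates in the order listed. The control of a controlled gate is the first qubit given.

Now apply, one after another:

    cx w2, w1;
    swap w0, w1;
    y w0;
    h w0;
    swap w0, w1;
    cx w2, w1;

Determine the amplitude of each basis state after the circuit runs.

After the circuit, the state carries amplitude sqrt(2)*I/2 on |0000>, -sqrt(2)*I/2 on |0100>, and 0 on every other basis state.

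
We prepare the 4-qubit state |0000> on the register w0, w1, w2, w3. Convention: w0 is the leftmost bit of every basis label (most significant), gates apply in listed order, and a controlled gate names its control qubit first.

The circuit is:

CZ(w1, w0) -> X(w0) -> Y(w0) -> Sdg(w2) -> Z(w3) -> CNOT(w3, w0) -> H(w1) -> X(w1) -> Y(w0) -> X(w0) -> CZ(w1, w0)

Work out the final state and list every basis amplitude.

The final amplitudes are sqrt(2)/2 on |0000>, sqrt(2)/2 on |0100>, and 0 on every other basis state.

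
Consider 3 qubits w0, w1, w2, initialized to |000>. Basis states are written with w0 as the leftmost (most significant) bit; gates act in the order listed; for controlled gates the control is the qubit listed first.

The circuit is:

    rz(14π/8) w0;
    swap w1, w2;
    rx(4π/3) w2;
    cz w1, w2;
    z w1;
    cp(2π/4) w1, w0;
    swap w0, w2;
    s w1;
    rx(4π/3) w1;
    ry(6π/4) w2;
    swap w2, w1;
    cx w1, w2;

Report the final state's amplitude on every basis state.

After the circuit, the state carries amplitude sqrt(2)*exp(I*pi/8)/8 on |000>, sqrt(6)*exp(5*I*pi/8)/8 on |001>, -sqrt(6)*exp(5*I*pi/8)/8 on |010>, -sqrt(2)*exp(I*pi/8)/8 on |011>, sqrt(6)*exp(5*I*pi/8)/8 on |100>, -3*sqrt(2)*exp(I*pi/8)/8 on |101>, 3*sqrt(2)*exp(I*pi/8)/8 on |110>, -sqrt(6)*exp(5*I*pi/8)/8 on |111>.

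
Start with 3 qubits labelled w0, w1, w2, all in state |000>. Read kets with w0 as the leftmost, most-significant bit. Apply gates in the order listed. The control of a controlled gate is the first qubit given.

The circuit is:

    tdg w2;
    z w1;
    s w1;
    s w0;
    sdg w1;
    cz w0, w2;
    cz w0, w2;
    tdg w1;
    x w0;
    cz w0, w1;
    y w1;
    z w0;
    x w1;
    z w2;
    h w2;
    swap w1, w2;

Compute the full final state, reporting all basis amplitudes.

After the circuit, the state carries amplitude -sqrt(2)*I/2 on |100>, -sqrt(2)*I/2 on |110>, and 0 on every other basis state.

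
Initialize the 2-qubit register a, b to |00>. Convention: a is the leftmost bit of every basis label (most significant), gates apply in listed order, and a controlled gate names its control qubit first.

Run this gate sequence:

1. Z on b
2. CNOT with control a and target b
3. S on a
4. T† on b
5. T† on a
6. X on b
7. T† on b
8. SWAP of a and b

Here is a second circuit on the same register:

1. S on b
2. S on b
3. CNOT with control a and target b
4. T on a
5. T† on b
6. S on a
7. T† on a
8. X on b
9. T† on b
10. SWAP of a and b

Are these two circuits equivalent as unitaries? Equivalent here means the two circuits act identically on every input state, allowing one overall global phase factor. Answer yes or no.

No, they are not equivalent — no single phase factor reconciles the two unitaries.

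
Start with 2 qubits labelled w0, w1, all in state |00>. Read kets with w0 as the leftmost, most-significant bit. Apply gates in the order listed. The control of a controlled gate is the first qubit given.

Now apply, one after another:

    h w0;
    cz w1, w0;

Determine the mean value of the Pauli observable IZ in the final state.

In the final state, IZ has expectation 1.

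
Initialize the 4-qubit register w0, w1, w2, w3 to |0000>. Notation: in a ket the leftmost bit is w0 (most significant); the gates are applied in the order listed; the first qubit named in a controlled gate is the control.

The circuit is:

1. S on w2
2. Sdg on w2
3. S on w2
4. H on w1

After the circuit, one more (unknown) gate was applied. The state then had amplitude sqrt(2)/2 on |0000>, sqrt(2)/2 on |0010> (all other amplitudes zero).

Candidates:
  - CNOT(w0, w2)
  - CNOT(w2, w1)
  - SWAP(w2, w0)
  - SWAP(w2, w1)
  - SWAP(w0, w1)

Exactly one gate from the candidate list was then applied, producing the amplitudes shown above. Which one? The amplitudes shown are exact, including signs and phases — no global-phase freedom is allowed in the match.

It was SWAP(w2, w1) that produced the state shown. Key observation: steps 1-2 multiply out to the identity, so the circuit reduces to the remaining gates.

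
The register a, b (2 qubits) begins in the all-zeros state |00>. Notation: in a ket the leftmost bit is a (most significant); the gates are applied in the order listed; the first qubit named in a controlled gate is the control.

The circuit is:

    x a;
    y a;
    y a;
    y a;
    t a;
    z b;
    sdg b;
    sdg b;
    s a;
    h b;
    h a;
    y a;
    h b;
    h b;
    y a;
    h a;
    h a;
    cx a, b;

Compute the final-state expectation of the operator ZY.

The observable ZY averages to 0. Key observation: gates 11-16 undo each other exactly, leaving only the rest of the circuit to track.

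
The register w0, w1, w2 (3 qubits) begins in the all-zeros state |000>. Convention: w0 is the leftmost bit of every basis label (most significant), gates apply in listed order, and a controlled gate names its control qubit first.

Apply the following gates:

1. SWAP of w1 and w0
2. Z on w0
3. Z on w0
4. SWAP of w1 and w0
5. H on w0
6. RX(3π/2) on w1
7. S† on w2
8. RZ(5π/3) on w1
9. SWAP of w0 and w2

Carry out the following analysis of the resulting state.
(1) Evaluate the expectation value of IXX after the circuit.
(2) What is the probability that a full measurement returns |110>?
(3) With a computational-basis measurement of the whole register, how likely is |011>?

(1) The expectation value of IXX is sqrt(3)/2. Key observation: the block from step 1 through step 4 cancels to the identity and can be dropped.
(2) The probability of measuring |110> is 0.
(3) A full measurement returns |011> with probability 1/4.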